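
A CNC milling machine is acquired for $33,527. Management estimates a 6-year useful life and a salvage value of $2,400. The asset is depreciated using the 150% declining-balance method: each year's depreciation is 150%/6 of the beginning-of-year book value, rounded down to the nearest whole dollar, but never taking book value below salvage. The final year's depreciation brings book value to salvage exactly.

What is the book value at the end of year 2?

$18,860

Depreciable base = $33,527 − $2,400 = $31,127.
Year 1: ⌊$33,527 × 150%/6⌋ = $8,381. Book value $25,146.
Year 2: ⌊$25,146 × 150%/6⌋ = $6,286. Book value $18,860.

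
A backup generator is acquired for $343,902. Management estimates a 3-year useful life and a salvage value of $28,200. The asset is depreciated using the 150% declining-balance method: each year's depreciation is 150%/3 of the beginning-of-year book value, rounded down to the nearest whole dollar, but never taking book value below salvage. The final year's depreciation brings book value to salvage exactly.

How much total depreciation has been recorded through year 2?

Depreciable base = $343,902 − $28,200 = $315,702.
Year 1: ⌊$343,902 × 150%/3⌋ = $171,951. Book value $171,951.
Year 2: ⌊$171,951 × 150%/3⌋ = $85,975. Book value $85,976.
Accumulated through year 2 = $343,902 − $85,976 = $257,926.

$257,926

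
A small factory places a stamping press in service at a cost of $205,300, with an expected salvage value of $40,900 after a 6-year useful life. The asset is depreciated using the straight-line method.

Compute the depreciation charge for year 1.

Depreciable base = $205,300 − $40,900 = $164,400.
Annual expense = $164,400 / 6 = $27,400.

$27,400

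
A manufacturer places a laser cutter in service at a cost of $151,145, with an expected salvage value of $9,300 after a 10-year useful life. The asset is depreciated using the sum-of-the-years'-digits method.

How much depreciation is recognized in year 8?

Depreciable base = $151,145 − $9,300 = $141,845.
Sum of the years' digits = 10+9+8+7+6+5+4+3+2+1 = 55.
Year 1: $141,845 × 10/55 = $25,790. Book value $125,355.
Year 2: $141,845 × 9/55 = $23,211. Book value $102,144.
Year 3: $141,845 × 8/55 = $20,632. Book value $81,512.
Year 4: $141,845 × 7/55 = $18,053. Book value $63,459.
Year 5: $141,845 × 6/55 = $15,474. Book value $47,985.
Year 6: $141,845 × 5/55 = $12,895. Book value $35,090.
Year 7: $141,845 × 4/55 = $10,316. Book value $24,774.
Year 8: $141,845 × 3/55 = $7,737. Book value $17,037.

$7,737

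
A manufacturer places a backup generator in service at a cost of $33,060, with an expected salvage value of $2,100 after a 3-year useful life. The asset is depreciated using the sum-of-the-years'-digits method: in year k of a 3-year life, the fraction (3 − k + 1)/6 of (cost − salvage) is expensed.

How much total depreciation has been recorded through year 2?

$25,800

Depreciable base = $33,060 − $2,100 = $30,960.
Sum of the years' digits = 3+2+1 = 6.
Year 1: $30,960 × 3/6 = $15,480. Book value $17,580.
Year 2: $30,960 × 2/6 = $10,320. Book value $7,260.
Accumulated through year 2 = $33,060 − $7,260 = $25,800.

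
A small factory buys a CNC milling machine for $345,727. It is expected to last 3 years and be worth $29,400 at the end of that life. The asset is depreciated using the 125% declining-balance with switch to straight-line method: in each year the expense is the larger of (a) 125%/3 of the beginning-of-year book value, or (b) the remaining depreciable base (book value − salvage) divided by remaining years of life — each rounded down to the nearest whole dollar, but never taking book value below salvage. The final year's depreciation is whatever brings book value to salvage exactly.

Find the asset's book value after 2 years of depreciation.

Depreciable base = $345,727 − $29,400 = $316,327.
Year 1: DB = ⌊$345,727 × 125%/3⌋ = $144,052; SL = ⌊$316,327/3⌋ = $105,442 → take DB $144,052. Book value $201,675.
Year 2: DB = ⌊$201,675 × 125%/3⌋ = $84,031; SL = ⌊$172,275/2⌋ = $86,137 → take SL $86,137. Book value $115,538.

$115,538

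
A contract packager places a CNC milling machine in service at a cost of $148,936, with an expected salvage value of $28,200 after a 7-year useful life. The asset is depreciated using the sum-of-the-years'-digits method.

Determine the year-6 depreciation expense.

$8,624

Depreciable base = $148,936 − $28,200 = $120,736.
Sum of the years' digits = 7+6+5+4+3+2+1 = 28.
Year 1: $120,736 × 7/28 = $30,184. Book value $118,752.
Year 2: $120,736 × 6/28 = $25,872. Book value $92,880.
Year 3: $120,736 × 5/28 = $21,560. Book value $71,320.
Year 4: $120,736 × 4/28 = $17,248. Book value $54,072.
Year 5: $120,736 × 3/28 = $12,936. Book value $41,136.
Year 6: $120,736 × 2/28 = $8,624. Book value $32,512.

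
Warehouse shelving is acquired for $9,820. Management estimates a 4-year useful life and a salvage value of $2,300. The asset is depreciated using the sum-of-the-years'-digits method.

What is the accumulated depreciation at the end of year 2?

$5,264

Depreciable base = $9,820 − $2,300 = $7,520.
Sum of the years' digits = 4+3+2+1 = 10.
Year 1: $7,520 × 4/10 = $3,008. Book value $6,812.
Year 2: $7,520 × 3/10 = $2,256. Book value $4,556.
Accumulated through year 2 = $9,820 − $4,556 = $5,264.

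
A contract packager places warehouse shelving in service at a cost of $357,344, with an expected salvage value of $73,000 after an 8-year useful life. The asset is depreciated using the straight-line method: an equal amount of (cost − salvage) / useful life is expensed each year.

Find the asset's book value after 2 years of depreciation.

Depreciable base = $357,344 − $73,000 = $284,344.
Annual expense = $284,344 / 8 = $35,543.
End of year 1: book value $321,801.
End of year 2: book value $286,258.

$286,258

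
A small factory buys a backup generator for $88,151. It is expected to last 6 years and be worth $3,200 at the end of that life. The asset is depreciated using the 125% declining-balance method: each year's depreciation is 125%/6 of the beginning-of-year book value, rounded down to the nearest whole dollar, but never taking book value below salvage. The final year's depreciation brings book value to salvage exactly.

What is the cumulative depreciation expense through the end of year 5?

$60,737

Depreciable base = $88,151 − $3,200 = $84,951.
Year 1: ⌊$88,151 × 125%/6⌋ = $18,364. Book value $69,787.
Year 2: ⌊$69,787 × 125%/6⌋ = $14,538. Book value $55,249.
Year 3: ⌊$55,249 × 125%/6⌋ = $11,510. Book value $43,739.
Year 4: ⌊$43,739 × 125%/6⌋ = $9,112. Book value $34,627.
Year 5: ⌊$34,627 × 125%/6⌋ = $7,213. Book value $27,414.
Accumulated through year 5 = $88,151 − $27,414 = $60,737.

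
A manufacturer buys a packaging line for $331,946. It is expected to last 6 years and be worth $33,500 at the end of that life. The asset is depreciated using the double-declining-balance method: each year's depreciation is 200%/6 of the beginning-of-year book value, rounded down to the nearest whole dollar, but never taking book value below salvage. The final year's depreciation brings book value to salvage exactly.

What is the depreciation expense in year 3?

Depreciable base = $331,946 − $33,500 = $298,446.
Year 1: ⌊$331,946 × 200%/6⌋ = $110,648. Book value $221,298.
Year 2: ⌊$221,298 × 200%/6⌋ = $73,766. Book value $147,532.
Year 3: ⌊$147,532 × 200%/6⌋ = $49,177. Book value $98,355.

$49,177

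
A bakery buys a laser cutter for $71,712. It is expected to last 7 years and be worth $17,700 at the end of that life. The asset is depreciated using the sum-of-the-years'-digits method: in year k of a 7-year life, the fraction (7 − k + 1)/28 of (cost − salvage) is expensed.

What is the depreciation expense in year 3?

Depreciable base = $71,712 − $17,700 = $54,012.
Sum of the years' digits = 7+6+5+4+3+2+1 = 28.
Year 1: $54,012 × 7/28 = $13,503. Book value $58,209.
Year 2: $54,012 × 6/28 = $11,574. Book value $46,635.
Year 3: $54,012 × 5/28 = $9,645. Book value $36,990.

$9,645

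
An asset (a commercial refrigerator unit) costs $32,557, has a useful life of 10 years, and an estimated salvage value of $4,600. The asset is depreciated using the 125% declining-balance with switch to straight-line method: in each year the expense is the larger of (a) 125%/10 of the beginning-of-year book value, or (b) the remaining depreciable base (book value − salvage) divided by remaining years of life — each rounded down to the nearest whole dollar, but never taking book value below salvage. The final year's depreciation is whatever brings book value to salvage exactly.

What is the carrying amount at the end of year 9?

$7,015

Depreciable base = $32,557 − $4,600 = $27,957.
Year 1: DB = ⌊$32,557 × 125%/10⌋ = $4,069; SL = ⌊$27,957/10⌋ = $2,795 → take DB $4,069. Book value $28,488.
Year 2: DB = ⌊$28,488 × 125%/10⌋ = $3,561; SL = ⌊$23,888/9⌋ = $2,654 → take DB $3,561. Book value $24,927.
Year 3: DB = ⌊$24,927 × 125%/10⌋ = $3,115; SL = ⌊$20,327/8⌋ = $2,540 → take DB $3,115. Book value $21,812.
Year 4: DB = ⌊$21,812 × 125%/10⌋ = $2,726; SL = ⌊$17,212/7⌋ = $2,458 → take DB $2,726. Book value $19,086.
Year 5: DB = ⌊$19,086 × 125%/10⌋ = $2,385; SL = ⌊$14,486/6⌋ = $2,414 → take SL $2,414. Book value $16,672.
Year 6: DB = ⌊$16,672 × 125%/10⌋ = $2,084; SL = ⌊$12,072/5⌋ = $2,414 → take SL $2,414. Book value $14,258.
Year 7: DB = ⌊$14,258 × 125%/10⌋ = $1,782; SL = ⌊$9,658/4⌋ = $2,414 → take SL $2,414. Book value $11,844.
Year 8: DB = ⌊$11,844 × 125%/10⌋ = $1,480; SL = ⌊$7,244/3⌋ = $2,414 → take SL $2,414. Book value $9,430.
Year 9: DB = ⌊$9,430 × 125%/10⌋ = $1,178; SL = ⌊$4,830/2⌋ = $2,415 → take SL $2,415. Book value $7,015.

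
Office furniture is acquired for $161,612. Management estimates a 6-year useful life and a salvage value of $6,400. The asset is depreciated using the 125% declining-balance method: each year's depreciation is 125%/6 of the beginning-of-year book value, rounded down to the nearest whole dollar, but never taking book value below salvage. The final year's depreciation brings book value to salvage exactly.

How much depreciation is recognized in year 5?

Depreciable base = $161,612 − $6,400 = $155,212.
Year 1: ⌊$161,612 × 125%/6⌋ = $33,669. Book value $127,943.
Year 2: ⌊$127,943 × 125%/6⌋ = $26,654. Book value $101,289.
Year 3: ⌊$101,289 × 125%/6⌋ = $21,101. Book value $80,188.
Year 4: ⌊$80,188 × 125%/6⌋ = $16,705. Book value $63,483.
Year 5: ⌊$63,483 × 125%/6⌋ = $13,225. Book value $50,258.

$13,225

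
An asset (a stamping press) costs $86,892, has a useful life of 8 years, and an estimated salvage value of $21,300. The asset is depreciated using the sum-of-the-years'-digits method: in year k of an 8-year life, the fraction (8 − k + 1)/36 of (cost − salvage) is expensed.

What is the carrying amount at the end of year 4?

Depreciable base = $86,892 − $21,300 = $65,592.
Sum of the years' digits = 8+7+6+5+4+3+2+1 = 36.
Year 1: $65,592 × 8/36 = $14,576. Book value $72,316.
Year 2: $65,592 × 7/36 = $12,754. Book value $59,562.
Year 3: $65,592 × 6/36 = $10,932. Book value $48,630.
Year 4: $65,592 × 5/36 = $9,110. Book value $39,520.

$39,520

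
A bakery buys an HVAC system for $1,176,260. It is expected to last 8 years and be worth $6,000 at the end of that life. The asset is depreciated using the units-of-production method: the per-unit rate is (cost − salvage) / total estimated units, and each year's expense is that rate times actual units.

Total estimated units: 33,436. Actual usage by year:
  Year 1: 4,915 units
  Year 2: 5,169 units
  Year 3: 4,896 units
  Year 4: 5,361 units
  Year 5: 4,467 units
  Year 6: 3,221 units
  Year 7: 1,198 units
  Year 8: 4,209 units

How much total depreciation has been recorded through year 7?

$1,022,945

Depreciable base = $1,176,260 − $6,000 = $1,170,260.
Rate = $1,170,260 / 33,436 units = $35 per unit.
Year 1: 4,915 × $35 = $172,025. Book value $1,004,235.
Year 2: 5,169 × $35 = $180,915. Book value $823,320.
Year 3: 4,896 × $35 = $171,360. Book value $651,960.
Year 4: 5,361 × $35 = $187,635. Book value $464,325.
Year 5: 4,467 × $35 = $156,345. Book value $307,980.
Year 6: 3,221 × $35 = $112,735. Book value $195,245.
Year 7: 1,198 × $35 = $41,930. Book value $153,315.
Accumulated through year 7 = $1,176,260 − $153,315 = $1,022,945.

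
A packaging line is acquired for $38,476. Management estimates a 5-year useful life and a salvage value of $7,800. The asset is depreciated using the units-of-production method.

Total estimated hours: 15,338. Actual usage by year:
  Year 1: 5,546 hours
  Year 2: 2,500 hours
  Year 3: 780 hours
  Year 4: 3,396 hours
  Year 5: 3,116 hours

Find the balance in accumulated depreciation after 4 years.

$24,444

Depreciable base = $38,476 − $7,800 = $30,676.
Rate = $30,676 / 15,338 hours = $2 per hour.
Year 1: 5,546 × $2 = $11,092. Book value $27,384.
Year 2: 2,500 × $2 = $5,000. Book value $22,384.
Year 3: 780 × $2 = $1,560. Book value $20,824.
Year 4: 3,396 × $2 = $6,792. Book value $14,032.
Accumulated through year 4 = $38,476 − $14,032 = $24,444.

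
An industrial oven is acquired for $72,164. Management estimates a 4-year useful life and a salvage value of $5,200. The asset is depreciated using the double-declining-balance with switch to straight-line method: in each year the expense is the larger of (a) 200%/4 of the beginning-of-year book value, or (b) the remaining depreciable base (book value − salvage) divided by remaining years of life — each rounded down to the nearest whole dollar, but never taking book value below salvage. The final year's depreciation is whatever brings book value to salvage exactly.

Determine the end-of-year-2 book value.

Depreciable base = $72,164 − $5,200 = $66,964.
Year 1: DB = ⌊$72,164 × 200%/4⌋ = $36,082; SL = ⌊$66,964/4⌋ = $16,741 → take DB $36,082. Book value $36,082.
Year 2: DB = ⌊$36,082 × 200%/4⌋ = $18,041; SL = ⌊$30,882/3⌋ = $10,294 → take DB $18,041. Book value $18,041.

$18,041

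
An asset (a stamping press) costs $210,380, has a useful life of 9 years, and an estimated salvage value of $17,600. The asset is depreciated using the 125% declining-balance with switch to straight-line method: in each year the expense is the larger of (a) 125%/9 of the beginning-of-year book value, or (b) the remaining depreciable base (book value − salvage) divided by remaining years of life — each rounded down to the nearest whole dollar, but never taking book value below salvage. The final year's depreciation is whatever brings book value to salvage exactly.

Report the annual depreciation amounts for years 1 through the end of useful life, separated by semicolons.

$29,219; $25,161; $21,666; $19,455; $19,455; $19,456; $19,456; $19,456; $19,456

Depreciable base = $210,380 − $17,600 = $192,780.
Year 1: DB = ⌊$210,380 × 125%/9⌋ = $29,219; SL = ⌊$192,780/9⌋ = $21,420 → take DB $29,219. Book value $181,161.
Year 2: DB = ⌊$181,161 × 125%/9⌋ = $25,161; SL = ⌊$163,561/8⌋ = $20,445 → take DB $25,161. Book value $156,000.
Year 3: DB = ⌊$156,000 × 125%/9⌋ = $21,666; SL = ⌊$138,400/7⌋ = $19,771 → take DB $21,666. Book value $134,334.
Year 4: DB = ⌊$134,334 × 125%/9⌋ = $18,657; SL = ⌊$116,734/6⌋ = $19,455 → take SL $19,455. Book value $114,879.
Year 5: DB = ⌊$114,879 × 125%/9⌋ = $15,955; SL = ⌊$97,279/5⌋ = $19,455 → take SL $19,455. Book value $95,424.
Year 6: DB = ⌊$95,424 × 125%/9⌋ = $13,253; SL = ⌊$77,824/4⌋ = $19,456 → take SL $19,456. Book value $75,968.
Year 7: DB = ⌊$75,968 × 125%/9⌋ = $10,551; SL = ⌊$58,368/3⌋ = $19,456 → take SL $19,456. Book value $56,512.
Year 8: DB = ⌊$56,512 × 125%/9⌋ = $7,848; SL = ⌊$38,912/2⌋ = $19,456 → take SL $19,456. Book value $37,056.
Year 9 (final): $37,056 − $17,600 = $19,456. Book value $17,600.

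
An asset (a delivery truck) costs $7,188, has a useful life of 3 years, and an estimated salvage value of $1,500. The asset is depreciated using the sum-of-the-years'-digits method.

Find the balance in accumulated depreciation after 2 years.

Depreciable base = $7,188 − $1,500 = $5,688.
Sum of the years' digits = 3+2+1 = 6.
Year 1: $5,688 × 3/6 = $2,844. Book value $4,344.
Year 2: $5,688 × 2/6 = $1,896. Book value $2,448.
Accumulated through year 2 = $7,188 − $2,448 = $4,740.

$4,740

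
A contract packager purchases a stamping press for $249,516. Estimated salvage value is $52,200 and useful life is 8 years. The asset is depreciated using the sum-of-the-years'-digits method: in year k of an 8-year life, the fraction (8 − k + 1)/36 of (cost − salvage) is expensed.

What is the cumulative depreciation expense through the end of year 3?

Depreciable base = $249,516 − $52,200 = $197,316.
Sum of the years' digits = 8+7+6+5+4+3+2+1 = 36.
Year 1: $197,316 × 8/36 = $43,848. Book value $205,668.
Year 2: $197,316 × 7/36 = $38,367. Book value $167,301.
Year 3: $197,316 × 6/36 = $32,886. Book value $134,415.
Accumulated through year 3 = $249,516 − $134,415 = $115,101.

$115,101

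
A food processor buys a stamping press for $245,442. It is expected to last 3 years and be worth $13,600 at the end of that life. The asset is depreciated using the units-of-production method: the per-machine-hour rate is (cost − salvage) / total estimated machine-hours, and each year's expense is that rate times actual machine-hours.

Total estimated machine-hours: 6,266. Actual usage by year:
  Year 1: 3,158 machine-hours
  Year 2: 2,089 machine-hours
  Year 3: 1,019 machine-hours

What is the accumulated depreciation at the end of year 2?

Depreciable base = $245,442 − $13,600 = $231,842.
Rate = $231,842 / 6,266 machine-hours = $37 per machine-hour.
Year 1: 3,158 × $37 = $116,846. Book value $128,596.
Year 2: 2,089 × $37 = $77,293. Book value $51,303.
Accumulated through year 2 = $245,442 − $51,303 = $194,139.

$194,139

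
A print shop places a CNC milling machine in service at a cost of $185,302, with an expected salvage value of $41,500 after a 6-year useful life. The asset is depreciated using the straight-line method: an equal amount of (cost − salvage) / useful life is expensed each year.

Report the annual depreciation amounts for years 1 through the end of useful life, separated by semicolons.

$23,967; $23,967; $23,967; $23,967; $23,967; $23,967

Depreciable base = $185,302 − $41,500 = $143,802.
Annual expense = $143,802 / 6 = $23,967.
End of year 1: book value $161,335.
End of year 2: book value $137,368.
End of year 3: book value $113,401.
End of year 4: book value $89,434.
End of year 5: book value $65,467.
End of year 6: book value $41,500.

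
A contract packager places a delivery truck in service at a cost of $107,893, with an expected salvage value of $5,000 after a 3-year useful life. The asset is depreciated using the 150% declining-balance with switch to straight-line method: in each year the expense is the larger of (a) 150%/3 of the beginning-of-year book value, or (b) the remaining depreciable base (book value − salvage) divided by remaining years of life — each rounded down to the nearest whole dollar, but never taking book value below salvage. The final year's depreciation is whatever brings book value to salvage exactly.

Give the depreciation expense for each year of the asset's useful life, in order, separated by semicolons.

Depreciable base = $107,893 − $5,000 = $102,893.
Year 1: DB = ⌊$107,893 × 150%/3⌋ = $53,946; SL = ⌊$102,893/3⌋ = $34,297 → take DB $53,946. Book value $53,947.
Year 2: DB = ⌊$53,947 × 150%/3⌋ = $26,973; SL = ⌊$48,947/2⌋ = $24,473 → take DB $26,973. Book value $26,974.
Year 3 (final): $26,974 − $5,000 = $21,974. Book value $5,000.

$53,946; $26,973; $21,974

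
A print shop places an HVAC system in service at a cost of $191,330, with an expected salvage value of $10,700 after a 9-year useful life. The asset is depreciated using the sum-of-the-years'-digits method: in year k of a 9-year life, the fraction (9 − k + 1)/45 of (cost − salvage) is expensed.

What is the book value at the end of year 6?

$34,784

Depreciable base = $191,330 − $10,700 = $180,630.
Sum of the years' digits = 9+8+7+6+5+4+3+2+1 = 45.
Year 1: $180,630 × 9/45 = $36,126. Book value $155,204.
Year 2: $180,630 × 8/45 = $32,112. Book value $123,092.
Year 3: $180,630 × 7/45 = $28,098. Book value $94,994.
Year 4: $180,630 × 6/45 = $24,084. Book value $70,910.
Year 5: $180,630 × 5/45 = $20,070. Book value $50,840.
Year 6: $180,630 × 4/45 = $16,056. Book value $34,784.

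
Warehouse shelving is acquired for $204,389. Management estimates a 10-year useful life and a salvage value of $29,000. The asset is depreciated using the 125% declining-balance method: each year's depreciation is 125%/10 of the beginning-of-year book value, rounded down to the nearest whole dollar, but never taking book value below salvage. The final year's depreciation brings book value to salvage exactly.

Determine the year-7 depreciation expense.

Depreciable base = $204,389 − $29,000 = $175,389.
Year 1: ⌊$204,389 × 125%/10⌋ = $25,548. Book value $178,841.
Year 2: ⌊$178,841 × 125%/10⌋ = $22,355. Book value $156,486.
Year 3: ⌊$156,486 × 125%/10⌋ = $19,560. Book value $136,926.
Year 4: ⌊$136,926 × 125%/10⌋ = $17,115. Book value $119,811.
Year 5: ⌊$119,811 × 125%/10⌋ = $14,976. Book value $104,835.
Year 6: ⌊$104,835 × 125%/10⌋ = $13,104. Book value $91,731.
Year 7: ⌊$91,731 × 125%/10⌋ = $11,466. Book value $80,265.

$11,466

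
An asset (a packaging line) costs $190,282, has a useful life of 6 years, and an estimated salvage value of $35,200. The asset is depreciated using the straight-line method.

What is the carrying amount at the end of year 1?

$164,435

Depreciable base = $190,282 − $35,200 = $155,082.
Annual expense = $155,082 / 6 = $25,847.
End of year 1: book value $164,435.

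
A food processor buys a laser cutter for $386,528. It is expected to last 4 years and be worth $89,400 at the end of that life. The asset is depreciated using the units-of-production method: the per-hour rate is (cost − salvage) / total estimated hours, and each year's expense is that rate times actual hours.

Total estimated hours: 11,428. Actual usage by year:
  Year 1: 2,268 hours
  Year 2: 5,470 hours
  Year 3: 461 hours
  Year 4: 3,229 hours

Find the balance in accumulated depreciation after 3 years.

Depreciable base = $386,528 − $89,400 = $297,128.
Rate = $297,128 / 11,428 hours = $26 per hour.
Year 1: 2,268 × $26 = $58,968. Book value $327,560.
Year 2: 5,470 × $26 = $142,220. Book value $185,340.
Year 3: 461 × $26 = $11,986. Book value $173,354.
Accumulated through year 3 = $386,528 − $173,354 = $213,174.

$213,174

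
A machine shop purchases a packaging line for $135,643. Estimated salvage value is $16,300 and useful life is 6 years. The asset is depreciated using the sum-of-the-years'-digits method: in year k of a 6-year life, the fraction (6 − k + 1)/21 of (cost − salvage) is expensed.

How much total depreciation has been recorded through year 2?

Depreciable base = $135,643 − $16,300 = $119,343.
Sum of the years' digits = 6+5+4+3+2+1 = 21.
Year 1: $119,343 × 6/21 = $34,098. Book value $101,545.
Year 2: $119,343 × 5/21 = $28,415. Book value $73,130.
Accumulated through year 2 = $135,643 − $73,130 = $62,513.

$62,513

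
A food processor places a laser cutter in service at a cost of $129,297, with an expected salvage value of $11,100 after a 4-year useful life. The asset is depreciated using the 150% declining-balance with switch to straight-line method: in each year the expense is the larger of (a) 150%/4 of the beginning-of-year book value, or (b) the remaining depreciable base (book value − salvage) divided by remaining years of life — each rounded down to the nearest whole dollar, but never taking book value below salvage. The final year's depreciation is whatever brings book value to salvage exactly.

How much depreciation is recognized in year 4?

$19,704

Depreciable base = $129,297 − $11,100 = $118,197.
Year 1: DB = ⌊$129,297 × 150%/4⌋ = $48,486; SL = ⌊$118,197/4⌋ = $29,549 → take DB $48,486. Book value $80,811.
Year 2: DB = ⌊$80,811 × 150%/4⌋ = $30,304; SL = ⌊$69,711/3⌋ = $23,237 → take DB $30,304. Book value $50,507.
Year 3: DB = ⌊$50,507 × 150%/4⌋ = $18,940; SL = ⌊$39,407/2⌋ = $19,703 → take SL $19,703. Book value $30,804.
Year 4 (final): $30,804 − $11,100 = $19,704. Book value $11,100.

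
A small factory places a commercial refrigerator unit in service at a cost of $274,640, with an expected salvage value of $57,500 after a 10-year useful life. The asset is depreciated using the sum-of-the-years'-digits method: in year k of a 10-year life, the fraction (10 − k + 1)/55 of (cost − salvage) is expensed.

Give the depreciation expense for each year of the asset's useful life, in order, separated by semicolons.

Depreciable base = $274,640 − $57,500 = $217,140.
Sum of the years' digits = 10+9+8+7+6+5+4+3+2+1 = 55.
Year 1: $217,140 × 10/55 = $39,480. Book value $235,160.
Year 2: $217,140 × 9/55 = $35,532. Book value $199,628.
Year 3: $217,140 × 8/55 = $31,584. Book value $168,044.
Year 4: $217,140 × 7/55 = $27,636. Book value $140,408.
Year 5: $217,140 × 6/55 = $23,688. Book value $116,720.
Year 6: $217,140 × 5/55 = $19,740. Book value $96,980.
Year 7: $217,140 × 4/55 = $15,792. Book value $81,188.
Year 8: $217,140 × 3/55 = $11,844. Book value $69,344.
Year 9: $217,140 × 2/55 = $7,896. Book value $61,448.
Year 10: $217,140 × 1/55 = $3,948. Book value $57,500.

$39,480; $35,532; $31,584; $27,636; $23,688; $19,740; $15,792; $11,844; $7,896; $3,948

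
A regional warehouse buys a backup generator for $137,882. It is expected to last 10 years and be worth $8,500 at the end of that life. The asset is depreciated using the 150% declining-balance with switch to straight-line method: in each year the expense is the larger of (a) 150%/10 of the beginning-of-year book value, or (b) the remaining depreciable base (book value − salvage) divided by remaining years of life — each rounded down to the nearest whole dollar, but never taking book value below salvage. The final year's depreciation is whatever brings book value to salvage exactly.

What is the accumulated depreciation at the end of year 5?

Depreciable base = $137,882 − $8,500 = $129,382.
Year 1: DB = ⌊$137,882 × 150%/10⌋ = $20,682; SL = ⌊$129,382/10⌋ = $12,938 → take DB $20,682. Book value $117,200.
Year 2: DB = ⌊$117,200 × 150%/10⌋ = $17,580; SL = ⌊$108,700/9⌋ = $12,077 → take DB $17,580. Book value $99,620.
Year 3: DB = ⌊$99,620 × 150%/10⌋ = $14,943; SL = ⌊$91,120/8⌋ = $11,390 → take DB $14,943. Book value $84,677.
Year 4: DB = ⌊$84,677 × 150%/10⌋ = $12,701; SL = ⌊$76,177/7⌋ = $10,882 → take DB $12,701. Book value $71,976.
Year 5: DB = ⌊$71,976 × 150%/10⌋ = $10,796; SL = ⌊$63,476/6⌋ = $10,579 → take DB $10,796. Book value $61,180.
Accumulated through year 5 = $137,882 − $61,180 = $76,702.

$76,702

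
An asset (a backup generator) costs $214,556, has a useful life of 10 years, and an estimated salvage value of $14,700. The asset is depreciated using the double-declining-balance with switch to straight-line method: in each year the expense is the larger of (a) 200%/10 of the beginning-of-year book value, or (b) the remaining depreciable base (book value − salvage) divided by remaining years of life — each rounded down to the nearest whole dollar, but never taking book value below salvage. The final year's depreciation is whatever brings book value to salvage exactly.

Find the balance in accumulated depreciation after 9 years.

Depreciable base = $214,556 − $14,700 = $199,856.
Year 1: DB = ⌊$214,556 × 200%/10⌋ = $42,911; SL = ⌊$199,856/10⌋ = $19,985 → take DB $42,911. Book value $171,645.
Year 2: DB = ⌊$171,645 × 200%/10⌋ = $34,329; SL = ⌊$156,945/9⌋ = $17,438 → take DB $34,329. Book value $137,316.
Year 3: DB = ⌊$137,316 × 200%/10⌋ = $27,463; SL = ⌊$122,616/8⌋ = $15,327 → take DB $27,463. Book value $109,853.
Year 4: DB = ⌊$109,853 × 200%/10⌋ = $21,970; SL = ⌊$95,153/7⌋ = $13,593 → take DB $21,970. Book value $87,883.
Year 5: DB = ⌊$87,883 × 200%/10⌋ = $17,576; SL = ⌊$73,183/6⌋ = $12,197 → take DB $17,576. Book value $70,307.
Year 6: DB = ⌊$70,307 × 200%/10⌋ = $14,061; SL = ⌊$55,607/5⌋ = $11,121 → take DB $14,061. Book value $56,246.
Year 7: DB = ⌊$56,246 × 200%/10⌋ = $11,249; SL = ⌊$41,546/4⌋ = $10,386 → take DB $11,249. Book value $44,997.
Year 8: DB = ⌊$44,997 × 200%/10⌋ = $8,999; SL = ⌊$30,297/3⌋ = $10,099 → take SL $10,099. Book value $34,898.
Year 9: DB = ⌊$34,898 × 200%/10⌋ = $6,979; SL = ⌊$20,198/2⌋ = $10,099 → take SL $10,099. Book value $24,799.
Accumulated through year 9 = $214,556 − $24,799 = $189,757.

$189,757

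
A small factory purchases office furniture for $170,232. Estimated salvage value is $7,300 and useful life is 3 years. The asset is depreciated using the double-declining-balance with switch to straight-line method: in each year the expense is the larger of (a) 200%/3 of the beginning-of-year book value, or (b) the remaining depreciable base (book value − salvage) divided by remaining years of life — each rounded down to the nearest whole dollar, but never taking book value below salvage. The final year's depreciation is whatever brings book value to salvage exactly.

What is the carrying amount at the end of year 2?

$18,915

Depreciable base = $170,232 − $7,300 = $162,932.
Year 1: DB = ⌊$170,232 × 200%/3⌋ = $113,488; SL = ⌊$162,932/3⌋ = $54,310 → take DB $113,488. Book value $56,744.
Year 2: DB = ⌊$56,744 × 200%/3⌋ = $37,829; SL = ⌊$49,444/2⌋ = $24,722 → take DB $37,829. Book value $18,915.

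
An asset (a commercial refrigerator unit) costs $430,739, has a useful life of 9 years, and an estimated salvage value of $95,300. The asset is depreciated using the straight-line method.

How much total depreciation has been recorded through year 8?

Depreciable base = $430,739 − $95,300 = $335,439.
Annual expense = $335,439 / 9 = $37,271.
End of year 1: book value $393,468.
End of year 2: book value $356,197.
End of year 3: book value $318,926.
End of year 4: book value $281,655.
End of year 5: book value $244,384.
End of year 6: book value $207,113.
End of year 7: book value $169,842.
End of year 8: book value $132,571.
Accumulated through year 8 = $430,739 − $132,571 = $298,168.

$298,168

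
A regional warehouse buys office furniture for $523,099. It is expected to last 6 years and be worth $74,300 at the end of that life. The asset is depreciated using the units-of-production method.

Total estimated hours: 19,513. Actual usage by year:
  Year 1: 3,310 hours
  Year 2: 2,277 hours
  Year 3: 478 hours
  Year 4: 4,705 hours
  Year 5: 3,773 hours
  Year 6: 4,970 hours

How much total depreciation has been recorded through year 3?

$139,495

Depreciable base = $523,099 − $74,300 = $448,799.
Rate = $448,799 / 19,513 hours = $23 per hour.
Year 1: 3,310 × $23 = $76,130. Book value $446,969.
Year 2: 2,277 × $23 = $52,371. Book value $394,598.
Year 3: 478 × $23 = $10,994. Book value $383,604.
Accumulated through year 3 = $523,099 − $383,604 = $139,495.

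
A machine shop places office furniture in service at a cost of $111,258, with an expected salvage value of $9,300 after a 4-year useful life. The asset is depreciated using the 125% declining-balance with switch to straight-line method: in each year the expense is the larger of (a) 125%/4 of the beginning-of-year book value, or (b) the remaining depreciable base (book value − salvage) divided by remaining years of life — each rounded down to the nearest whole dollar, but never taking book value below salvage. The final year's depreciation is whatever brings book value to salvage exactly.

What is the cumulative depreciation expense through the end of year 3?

Depreciable base = $111,258 − $9,300 = $101,958.
Year 1: DB = ⌊$111,258 × 125%/4⌋ = $34,768; SL = ⌊$101,958/4⌋ = $25,489 → take DB $34,768. Book value $76,490.
Year 2: DB = ⌊$76,490 × 125%/4⌋ = $23,903; SL = ⌊$67,190/3⌋ = $22,396 → take DB $23,903. Book value $52,587.
Year 3: DB = ⌊$52,587 × 125%/4⌋ = $16,433; SL = ⌊$43,287/2⌋ = $21,643 → take SL $21,643. Book value $30,944.
Accumulated through year 3 = $111,258 − $30,944 = $80,314.

$80,314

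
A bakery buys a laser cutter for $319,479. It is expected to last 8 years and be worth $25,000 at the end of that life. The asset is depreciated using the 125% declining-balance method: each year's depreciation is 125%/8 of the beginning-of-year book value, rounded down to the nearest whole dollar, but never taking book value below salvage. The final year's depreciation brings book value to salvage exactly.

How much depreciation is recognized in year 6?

$21,347

Depreciable base = $319,479 − $25,000 = $294,479.
Year 1: ⌊$319,479 × 125%/8⌋ = $49,918. Book value $269,561.
Year 2: ⌊$269,561 × 125%/8⌋ = $42,118. Book value $227,443.
Year 3: ⌊$227,443 × 125%/8⌋ = $35,537. Book value $191,906.
Year 4: ⌊$191,906 × 125%/8⌋ = $29,985. Book value $161,921.
Year 5: ⌊$161,921 × 125%/8⌋ = $25,300. Book value $136,621.
Year 6: ⌊$136,621 × 125%/8⌋ = $21,347. Book value $115,274.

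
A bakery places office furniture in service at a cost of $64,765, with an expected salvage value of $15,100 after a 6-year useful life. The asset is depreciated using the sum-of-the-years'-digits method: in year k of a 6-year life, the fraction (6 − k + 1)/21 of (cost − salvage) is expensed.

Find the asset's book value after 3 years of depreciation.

$29,290

Depreciable base = $64,765 − $15,100 = $49,665.
Sum of the years' digits = 6+5+4+3+2+1 = 21.
Year 1: $49,665 × 6/21 = $14,190. Book value $50,575.
Year 2: $49,665 × 5/21 = $11,825. Book value $38,750.
Year 3: $49,665 × 4/21 = $9,460. Book value $29,290.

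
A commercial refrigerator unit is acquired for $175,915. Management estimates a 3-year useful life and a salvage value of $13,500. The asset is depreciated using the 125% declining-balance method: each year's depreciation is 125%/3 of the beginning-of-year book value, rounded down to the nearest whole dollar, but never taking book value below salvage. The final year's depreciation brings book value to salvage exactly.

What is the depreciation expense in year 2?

Depreciable base = $175,915 − $13,500 = $162,415.
Year 1: ⌊$175,915 × 125%/3⌋ = $73,297. Book value $102,618.
Year 2: ⌊$102,618 × 125%/3⌋ = $42,757. Book value $59,861.

$42,757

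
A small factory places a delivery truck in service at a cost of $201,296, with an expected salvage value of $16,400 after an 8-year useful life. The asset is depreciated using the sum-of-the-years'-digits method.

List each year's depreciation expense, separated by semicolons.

$41,088; $35,952; $30,816; $25,680; $20,544; $15,408; $10,272; $5,136

Depreciable base = $201,296 − $16,400 = $184,896.
Sum of the years' digits = 8+7+6+5+4+3+2+1 = 36.
Year 1: $184,896 × 8/36 = $41,088. Book value $160,208.
Year 2: $184,896 × 7/36 = $35,952. Book value $124,256.
Year 3: $184,896 × 6/36 = $30,816. Book value $93,440.
Year 4: $184,896 × 5/36 = $25,680. Book value $67,760.
Year 5: $184,896 × 4/36 = $20,544. Book value $47,216.
Year 6: $184,896 × 3/36 = $15,408. Book value $31,808.
Year 7: $184,896 × 2/36 = $10,272. Book value $21,536.
Year 8: $184,896 × 1/36 = $5,136. Book value $16,400.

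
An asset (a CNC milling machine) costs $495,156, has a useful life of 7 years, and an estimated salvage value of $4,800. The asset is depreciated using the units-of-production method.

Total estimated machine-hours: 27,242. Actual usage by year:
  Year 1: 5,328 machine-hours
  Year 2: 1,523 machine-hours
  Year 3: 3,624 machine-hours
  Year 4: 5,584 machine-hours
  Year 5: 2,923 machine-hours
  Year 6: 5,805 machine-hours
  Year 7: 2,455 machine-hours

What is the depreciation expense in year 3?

Depreciable base = $495,156 − $4,800 = $490,356.
Rate = $490,356 / 27,242 machine-hours = $18 per machine-hour.
Year 1: 5,328 × $18 = $95,904. Book value $399,252.
Year 2: 1,523 × $18 = $27,414. Book value $371,838.
Year 3: 3,624 × $18 = $65,232. Book value $306,606.

$65,232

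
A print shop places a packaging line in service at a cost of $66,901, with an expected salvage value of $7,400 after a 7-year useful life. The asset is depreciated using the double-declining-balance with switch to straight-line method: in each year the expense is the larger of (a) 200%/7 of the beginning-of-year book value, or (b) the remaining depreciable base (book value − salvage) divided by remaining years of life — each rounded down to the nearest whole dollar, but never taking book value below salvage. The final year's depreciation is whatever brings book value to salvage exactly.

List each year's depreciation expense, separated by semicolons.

Depreciable base = $66,901 − $7,400 = $59,501.
Year 1: DB = ⌊$66,901 × 200%/7⌋ = $19,114; SL = ⌊$59,501/7⌋ = $8,500 → take DB $19,114. Book value $47,787.
Year 2: DB = ⌊$47,787 × 200%/7⌋ = $13,653; SL = ⌊$40,387/6⌋ = $6,731 → take DB $13,653. Book value $34,134.
Year 3: DB = ⌊$34,134 × 200%/7⌋ = $9,752; SL = ⌊$26,734/5⌋ = $5,346 → take DB $9,752. Book value $24,382.
Year 4: DB = ⌊$24,382 × 200%/7⌋ = $6,966; SL = ⌊$16,982/4⌋ = $4,245 → take DB $6,966. Book value $17,416.
Year 5: DB = ⌊$17,416 × 200%/7⌋ = $4,976; SL = ⌊$10,016/3⌋ = $3,338 → take DB $4,976. Book value $12,440.
Year 6: DB = ⌊$12,440 × 200%/7⌋ = $3,554; SL = ⌊$5,040/2⌋ = $2,520 → take DB $3,554. Book value $8,886.
Year 7 (final): $8,886 − $7,400 = $1,486. Book value $7,400.

$19,114; $13,653; $9,752; $6,966; $4,976; $3,554; $1,486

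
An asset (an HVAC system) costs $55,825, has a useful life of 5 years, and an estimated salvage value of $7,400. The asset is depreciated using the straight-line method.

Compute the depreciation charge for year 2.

$9,685

Depreciable base = $55,825 − $7,400 = $48,425.
Annual expense = $48,425 / 5 = $9,685.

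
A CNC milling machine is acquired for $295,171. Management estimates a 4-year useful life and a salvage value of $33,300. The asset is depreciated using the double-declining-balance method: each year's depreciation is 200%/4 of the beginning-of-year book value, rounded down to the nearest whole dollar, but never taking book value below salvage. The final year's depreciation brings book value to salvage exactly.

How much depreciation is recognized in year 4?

Depreciable base = $295,171 − $33,300 = $261,871.
Year 1: ⌊$295,171 × 200%/4⌋ = $147,585. Book value $147,586.
Year 2: ⌊$147,586 × 200%/4⌋ = $73,793. Book value $73,793.
Year 3: ⌊$73,793 × 200%/4⌋ = $36,896. Book value $36,897.
Year 4 (final): $36,897 − $33,300 = $3,597. Book value $33,300.

$3,597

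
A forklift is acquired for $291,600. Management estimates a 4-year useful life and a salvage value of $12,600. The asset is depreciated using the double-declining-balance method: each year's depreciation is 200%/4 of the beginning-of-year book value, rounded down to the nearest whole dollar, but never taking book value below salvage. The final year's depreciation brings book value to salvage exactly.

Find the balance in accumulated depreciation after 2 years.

Depreciable base = $291,600 − $12,600 = $279,000.
Year 1: ⌊$291,600 × 200%/4⌋ = $145,800. Book value $145,800.
Year 2: ⌊$145,800 × 200%/4⌋ = $72,900. Book value $72,900.
Accumulated through year 2 = $291,600 − $72,900 = $218,700.

$218,700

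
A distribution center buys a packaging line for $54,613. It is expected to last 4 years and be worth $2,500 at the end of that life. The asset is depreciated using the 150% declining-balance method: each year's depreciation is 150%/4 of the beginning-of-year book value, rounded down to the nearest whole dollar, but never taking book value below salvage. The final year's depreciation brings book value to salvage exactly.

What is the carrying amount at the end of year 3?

Depreciable base = $54,613 − $2,500 = $52,113.
Year 1: ⌊$54,613 × 150%/4⌋ = $20,479. Book value $34,134.
Year 2: ⌊$34,134 × 150%/4⌋ = $12,800. Book value $21,334.
Year 3: ⌊$21,334 × 150%/4⌋ = $8,000. Book value $13,334.

$13,334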